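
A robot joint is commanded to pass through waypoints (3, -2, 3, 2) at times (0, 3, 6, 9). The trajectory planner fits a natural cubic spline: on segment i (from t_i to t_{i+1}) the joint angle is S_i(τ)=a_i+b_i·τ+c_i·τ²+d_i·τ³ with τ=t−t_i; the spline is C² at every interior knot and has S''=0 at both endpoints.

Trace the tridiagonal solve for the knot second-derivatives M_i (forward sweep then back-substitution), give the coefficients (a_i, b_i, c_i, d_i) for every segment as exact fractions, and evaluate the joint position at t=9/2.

  seg 0: a=3 b=-121/45 c=0 d=46/405
  seg 1: a=-2 b=17/45 c=46/45 d=-16/81
  seg 2: a=3 b=53/45 c=-34/45 d=34/405
S(9/2) = 1/5

Δ: Δ0=-5/3, Δ1=5/3, Δ2=-1/3
row 1: diag=12, rhs=20; c'=1/4, d'=5/3
row 2: denom=12−3·1/4=45/4; d'=(-12−3·5/3)/(45/4)=-68/45
back: M2=-68/45
back: M1=5/3−1/4·-68/45=92/45
M: M0=0, M1=92/45, M2=-68/45, M3=0
seg 0: a=3, c=M0/2=0, d=(M1−M0)/(6·3)=46/405, b=Δ0−h0·(2M0+M1)/6=-121/45
seg 1: a=-2, c=M1/2=46/45, d=(M2−M1)/(6·3)=-16/81, b=Δ1−h1·(2M1+M2)/6=17/45
seg 2: a=3, c=M2/2=-34/45, d=(M3−M2)/(6·3)=34/405, b=Δ2−h2·(2M2+M3)/6=53/45
t_q=9/2 → seg 1, τ=3/2; S=-2+17/45·τ+46/45·τ²+-16/81·τ³=1/5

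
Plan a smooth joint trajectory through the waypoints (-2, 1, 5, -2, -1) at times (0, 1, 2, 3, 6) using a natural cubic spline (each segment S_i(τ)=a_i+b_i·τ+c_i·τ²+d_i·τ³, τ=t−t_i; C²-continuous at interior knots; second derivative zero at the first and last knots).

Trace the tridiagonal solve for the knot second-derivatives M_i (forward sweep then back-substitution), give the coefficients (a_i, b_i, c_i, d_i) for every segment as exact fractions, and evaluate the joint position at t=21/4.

Δ: Δ0=3, Δ1=4, Δ2=-7, Δ3=1/3
row 1: diag=4, rhs=6; c'=1/4, d'=3/2
row 2: denom=4−1·1/4=15/4; d'=(-66−1·3/2)/(15/4)=-18
row 3: denom=8−1·4/15=116/15; d'=(44−1·-18)/(116/15)=465/58
back: M3=465/58
back: M2=-18−4/15·465/58=-584/29
back: M1=3/2−1/4·-584/29=379/58
M: M0=0, M1=379/58, M2=-584/29, M3=465/58, M4=0
seg 0: a=-2, c=M0/2=0, d=(M1−M0)/(6·1)=379/348, b=Δ0−h0·(2M0+M1)/6=665/348
seg 1: a=1, c=M1/2=379/116, d=(M2−M1)/(6·1)=-1547/348, b=Δ1−h1·(2M1+M2)/6=901/174
seg 2: a=5, c=M2/2=-292/29, d=(M3−M2)/(6·1)=1633/348, b=Δ2−h2·(2M2+M3)/6=-565/348
seg 3: a=-2, c=M3/2=465/116, d=(M4−M3)/(6·3)=-155/348, b=Δ3−h3·(2M3+M4)/6=-1337/174
t_q=21/4 → seg 3, τ=9/4; S=-2+-1337/174·τ+465/116·τ²+-155/348·τ³=-30205/7424

  seg 0: a=-2 b=665/348 c=0 d=379/348
  seg 1: a=1 b=901/174 c=379/116 d=-1547/348
  seg 2: a=5 b=-565/348 c=-292/29 d=1633/348
  seg 3: a=-2 b=-1337/174 c=465/116 d=-155/348
S(21/4) = -30205/7424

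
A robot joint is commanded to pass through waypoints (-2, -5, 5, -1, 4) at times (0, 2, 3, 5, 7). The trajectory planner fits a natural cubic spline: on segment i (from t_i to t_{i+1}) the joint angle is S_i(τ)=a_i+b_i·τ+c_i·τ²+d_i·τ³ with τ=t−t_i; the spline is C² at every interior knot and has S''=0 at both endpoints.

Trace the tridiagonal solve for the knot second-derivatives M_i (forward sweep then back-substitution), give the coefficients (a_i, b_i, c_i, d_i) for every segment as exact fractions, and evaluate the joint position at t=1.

  seg 0: a=-2 b=-813/128 c=0 d=621/512
  seg 1: a=-5 b=525/64 c=1863/256 d=-1403/256
  seg 2: a=5 b=1617/256 c=-1173/128 d=2307/1024
  seg 3: a=-1 b=-423/128 c=2229/512 d=-743/1024
S(1) = -3655/512

Δ: Δ0=-3/2, Δ1=10, Δ2=-3, Δ3=5/2
row 1: diag=6, rhs=69; c'=1/6, d'=23/2
row 2: denom=6−1·1/6=35/6; d'=(-78−1·23/2)/(35/6)=-537/35
row 3: denom=8−2·12/35=256/35; d'=(33−2·-537/35)/(256/35)=2229/256
back: M3=2229/256
back: M2=-537/35−12/35·2229/256=-1173/64
back: M1=23/2−1/6·-1173/64=1863/128
M: M0=0, M1=1863/128, M2=-1173/64, M3=2229/256, M4=0
seg 0: a=-2, c=M0/2=0, d=(M1−M0)/(6·2)=621/512, b=Δ0−h0·(2M0+M1)/6=-813/128
seg 1: a=-5, c=M1/2=1863/256, d=(M2−M1)/(6·1)=-1403/256, b=Δ1−h1·(2M1+M2)/6=525/64
seg 2: a=5, c=M2/2=-1173/128, d=(M3−M2)/(6·2)=2307/1024, b=Δ2−h2·(2M2+M3)/6=1617/256
seg 3: a=-1, c=M3/2=2229/512, d=(M4−M3)/(6·2)=-743/1024, b=Δ3−h3·(2M3+M4)/6=-423/128
t_q=1 → seg 0, τ=1; S=-2+-813/128·τ+0·τ²+621/512·τ³=-3655/512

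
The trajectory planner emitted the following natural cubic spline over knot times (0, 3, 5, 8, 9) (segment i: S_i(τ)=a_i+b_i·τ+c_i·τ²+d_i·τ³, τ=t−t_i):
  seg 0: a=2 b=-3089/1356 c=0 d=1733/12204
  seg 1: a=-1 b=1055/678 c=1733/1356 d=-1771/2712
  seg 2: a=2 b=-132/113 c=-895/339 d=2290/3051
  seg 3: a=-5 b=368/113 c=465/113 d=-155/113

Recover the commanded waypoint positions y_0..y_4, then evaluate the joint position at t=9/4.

y_0=2 y_1=-1 y_2=2 y_3=-5 y_4=1
S(9/4) = -43625/28928

y_0 = S_0(0) = a_0 = 2
y_1 = S_1(0) = a_1 = -1
y_2 = S_2(0) = a_2 = 2
y_3 = S_3(0) = a_3 = -5
y_4 = S_3(1) = 1
t_q=9/4 is in segment 0 (τ=9/4); S_0(τ)=-43625/28928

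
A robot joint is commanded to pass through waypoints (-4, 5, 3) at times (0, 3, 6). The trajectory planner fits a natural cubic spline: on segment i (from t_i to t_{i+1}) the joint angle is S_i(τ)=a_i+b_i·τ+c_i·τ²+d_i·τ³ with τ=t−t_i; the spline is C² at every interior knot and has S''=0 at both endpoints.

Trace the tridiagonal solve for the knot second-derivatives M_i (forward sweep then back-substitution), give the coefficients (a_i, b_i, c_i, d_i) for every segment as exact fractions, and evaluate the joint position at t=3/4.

  seg 0: a=-4 b=47/12 c=0 d=-11/108
  seg 1: a=5 b=7/6 c=-11/12 d=11/108
S(3/4) = -283/256

Δ: Δ0=3, Δ1=-2/3
row 1: diag=12, rhs=-22; c'=1/4, d'=-11/6
back: M1=-11/6
M: M0=0, M1=-11/6, M2=0
seg 0: a=-4, c=M0/2=0, d=(M1−M0)/(6·3)=-11/108, b=Δ0−h0·(2M0+M1)/6=47/12
seg 1: a=5, c=M1/2=-11/12, d=(M2−M1)/(6·3)=11/108, b=Δ1−h1·(2M1+M2)/6=7/6
t_q=3/4 → seg 0, τ=3/4; S=-4+47/12·τ+0·τ²+-11/108·τ³=-283/256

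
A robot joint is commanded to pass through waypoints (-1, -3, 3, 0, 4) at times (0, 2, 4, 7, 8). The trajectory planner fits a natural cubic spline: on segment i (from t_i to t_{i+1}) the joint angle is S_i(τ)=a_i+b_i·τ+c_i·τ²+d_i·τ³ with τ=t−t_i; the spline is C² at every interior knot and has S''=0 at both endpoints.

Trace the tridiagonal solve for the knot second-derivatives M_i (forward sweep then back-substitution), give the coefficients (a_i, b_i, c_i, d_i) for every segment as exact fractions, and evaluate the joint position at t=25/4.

Δ: Δ0=-1, Δ1=3, Δ2=-1, Δ3=4
row 1: diag=8, rhs=24; c'=1/4, d'=3
row 2: denom=10−2·1/4=19/2; d'=(-24−2·3)/(19/2)=-60/19
row 3: denom=8−3·6/19=134/19; d'=(30−3·-60/19)/(134/19)=375/67
back: M3=375/67
back: M2=-60/19−6/19·375/67=-330/67
back: M1=3−1/4·-330/67=567/134
M: M0=0, M1=567/134, M2=-330/67, M3=375/67, M4=0
seg 0: a=-1, c=M0/2=0, d=(M1−M0)/(6·2)=189/536, b=Δ0−h0·(2M0+M1)/6=-323/134
seg 1: a=-3, c=M1/2=567/268, d=(M2−M1)/(6·2)=-409/536, b=Δ1−h1·(2M1+M2)/6=122/67
seg 2: a=3, c=M2/2=-165/67, d=(M3−M2)/(6·3)=235/402, b=Δ2−h2·(2M2+M3)/6=151/134
seg 3: a=0, c=M3/2=375/134, d=(M4−M3)/(6·1)=-125/134, b=Δ3−h3·(2M3+M4)/6=143/67
t_q=25/4 → seg 2, τ=9/4; S=3+151/134·τ+-165/67·τ²+235/402·τ³=-2343/8576

  seg 0: a=-1 b=-323/134 c=0 d=189/536
  seg 1: a=-3 b=122/67 c=567/268 d=-409/536
  seg 2: a=3 b=151/134 c=-165/67 d=235/402
  seg 3: a=0 b=143/67 c=375/134 d=-125/134
S(25/4) = -2343/8576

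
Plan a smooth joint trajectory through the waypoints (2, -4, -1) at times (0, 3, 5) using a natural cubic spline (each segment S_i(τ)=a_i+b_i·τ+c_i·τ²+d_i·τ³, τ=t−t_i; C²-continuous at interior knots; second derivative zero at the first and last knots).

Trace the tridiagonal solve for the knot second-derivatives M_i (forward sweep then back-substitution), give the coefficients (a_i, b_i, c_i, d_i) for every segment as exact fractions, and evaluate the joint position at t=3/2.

  seg 0: a=2 b=-61/20 c=0 d=7/60
  seg 1: a=-4 b=1/10 c=21/20 d=-7/40
S(3/2) = -349/160

Δ: Δ0=-2, Δ1=3/2
row 1: diag=10, rhs=21; c'=1/5, d'=21/10
back: M1=21/10
M: M0=0, M1=21/10, M2=0
seg 0: a=2, c=M0/2=0, d=(M1−M0)/(6·3)=7/60, b=Δ0−h0·(2M0+M1)/6=-61/20
seg 1: a=-4, c=M1/2=21/20, d=(M2−M1)/(6·2)=-7/40, b=Δ1−h1·(2M1+M2)/6=1/10
t_q=3/2 → seg 0, τ=3/2; S=2+-61/20·τ+0·τ²+7/60·τ³=-349/160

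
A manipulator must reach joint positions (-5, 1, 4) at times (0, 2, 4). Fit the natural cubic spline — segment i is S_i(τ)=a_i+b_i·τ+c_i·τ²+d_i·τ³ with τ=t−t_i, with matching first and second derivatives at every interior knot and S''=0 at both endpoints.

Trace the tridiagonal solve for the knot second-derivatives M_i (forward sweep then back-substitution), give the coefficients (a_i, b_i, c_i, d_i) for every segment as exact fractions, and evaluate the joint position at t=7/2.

Δ: Δ0=3, Δ1=3/2
row 1: diag=8, rhs=-9; c'=1/4, d'=-9/8
back: M1=-9/8
M: M0=0, M1=-9/8, M2=0
seg 0: a=-5, c=M0/2=0, d=(M1−M0)/(6·2)=-3/32, b=Δ0−h0·(2M0+M1)/6=27/8
seg 1: a=1, c=M1/2=-9/16, d=(M2−M1)/(6·2)=3/32, b=Δ1−h1·(2M1+M2)/6=9/4
t_q=7/2 → seg 1, τ=3/2; S=1+9/4·τ+-9/16·τ²+3/32·τ³=877/256

  seg 0: a=-5 b=27/8 c=0 d=-3/32
  seg 1: a=1 b=9/4 c=-9/16 d=3/32
S(7/2) = 877/256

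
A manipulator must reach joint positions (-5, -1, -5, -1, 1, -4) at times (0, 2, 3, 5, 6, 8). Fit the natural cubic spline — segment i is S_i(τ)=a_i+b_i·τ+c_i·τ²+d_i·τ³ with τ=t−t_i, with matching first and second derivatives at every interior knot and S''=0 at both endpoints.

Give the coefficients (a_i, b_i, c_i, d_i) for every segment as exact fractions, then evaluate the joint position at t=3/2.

  seg 0: a=-5 b=4796/1081 c=0 d=-1317/2162
  seg 1: a=-1 b=-3106/1081 c=-3951/1081 d=2733/1081
  seg 2: a=-5 b=-2809/1081 c=4248/1081 d=-75/92
  seg 3: a=-1 b=3608/1081 c=-2079/2162 d=-813/2162
  seg 4: a=1 b=619/2162 c=-2259/1081 d=753/2162
S(3/2) = -6935/17296

Δ: Δ0=2, Δ1=-4, Δ2=2, Δ3=2, Δ4=-5/2
row 1: diag=6, rhs=-36; c'=1/6, d'=-6
row 2: denom=6−1·1/6=35/6; d'=(36−1·-6)/(35/6)=36/5
row 3: denom=6−2·12/35=186/35; d'=(0−2·36/5)/(186/35)=-84/31
row 4: denom=6−1·35/186=1081/186; d'=(-27−1·-84/31)/(1081/186)=-4518/1081
back: M4=-4518/1081
back: M3=-84/31−35/186·-4518/1081=-2079/1081
back: M2=36/5−12/35·-2079/1081=8496/1081
back: M1=-6−1/6·8496/1081=-7902/1081
M: M0=0, M1=-7902/1081, M2=8496/1081, M3=-2079/1081, M4=-4518/1081, M5=0
seg 0: a=-5, c=M0/2=0, d=(M1−M0)/(6·2)=-1317/2162, b=Δ0−h0·(2M0+M1)/6=4796/1081
seg 1: a=-1, c=M1/2=-3951/1081, d=(M2−M1)/(6·1)=2733/1081, b=Δ1−h1·(2M1+M2)/6=-3106/1081
seg 2: a=-5, c=M2/2=4248/1081, d=(M3−M2)/(6·2)=-75/92, b=Δ2−h2·(2M2+M3)/6=-2809/1081
seg 3: a=-1, c=M3/2=-2079/2162, d=(M4−M3)/(6·1)=-813/2162, b=Δ3−h3·(2M3+M4)/6=3608/1081
seg 4: a=1, c=M4/2=-2259/1081, d=(M5−M4)/(6·2)=753/2162, b=Δ4−h4·(2M4+M5)/6=619/2162
t_q=3/2 → seg 0, τ=3/2; S=-5+4796/1081·τ+0·τ²+-1317/2162·τ³=-6935/17296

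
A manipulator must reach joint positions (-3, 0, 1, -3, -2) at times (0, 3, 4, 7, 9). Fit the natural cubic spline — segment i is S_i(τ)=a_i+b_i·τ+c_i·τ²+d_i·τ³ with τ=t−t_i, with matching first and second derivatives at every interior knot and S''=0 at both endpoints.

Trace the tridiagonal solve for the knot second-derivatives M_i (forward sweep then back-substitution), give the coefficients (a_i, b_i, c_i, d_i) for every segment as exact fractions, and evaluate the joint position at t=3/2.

  seg 0: a=-3 b=943/1116 c=0 d=173/10044
  seg 1: a=0 b=731/558 c=173/1116 d=-173/372
  seg 2: a=1 b=251/1116 c=-346/279 d=2413/10044
  seg 3: a=-3 b=-407/558 c=343/372 d=-343/2232
S(3/2) = -1661/992

Δ: Δ0=1, Δ1=1, Δ2=-4/3, Δ3=1/2
row 1: diag=8, rhs=0; c'=1/8, d'=0
row 2: denom=8−1·1/8=63/8; d'=(-14−1·0)/(63/8)=-16/9
row 3: denom=10−3·8/21=62/7; d'=(11−3·-16/9)/(62/7)=343/186
back: M3=343/186
back: M2=-16/9−8/21·343/186=-692/279
back: M1=0−1/8·-692/279=173/558
M: M0=0, M1=173/558, M2=-692/279, M3=343/186, M4=0
seg 0: a=-3, c=M0/2=0, d=(M1−M0)/(6·3)=173/10044, b=Δ0−h0·(2M0+M1)/6=943/1116
seg 1: a=0, c=M1/2=173/1116, d=(M2−M1)/(6·1)=-173/372, b=Δ1−h1·(2M1+M2)/6=731/558
seg 2: a=1, c=M2/2=-346/279, d=(M3−M2)/(6·3)=2413/10044, b=Δ2−h2·(2M2+M3)/6=251/1116
seg 3: a=-3, c=M3/2=343/372, d=(M4−M3)/(6·2)=-343/2232, b=Δ3−h3·(2M3+M4)/6=-407/558
t_q=3/2 → seg 0, τ=3/2; S=-3+943/1116·τ+0·τ²+173/10044·τ³=-1661/992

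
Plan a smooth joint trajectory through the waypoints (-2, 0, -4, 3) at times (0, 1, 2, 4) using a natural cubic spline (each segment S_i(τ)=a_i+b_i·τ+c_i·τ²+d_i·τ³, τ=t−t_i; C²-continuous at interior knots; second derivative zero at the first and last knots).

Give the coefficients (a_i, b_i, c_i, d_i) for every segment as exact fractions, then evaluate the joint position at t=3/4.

  seg 0: a=-2 b=179/46 c=0 d=-87/46
  seg 1: a=0 b=-41/23 c=-261/46 d=159/46
  seg 2: a=-4 b=-127/46 c=108/23 d=-18/23
S(3/4) = 355/2944

Δ: Δ0=2, Δ1=-4, Δ2=7/2
row 1: diag=4, rhs=-36; c'=1/4, d'=-9
row 2: denom=6−1·1/4=23/4; d'=(45−1·-9)/(23/4)=216/23
back: M2=216/23
back: M1=-9−1/4·216/23=-261/23
M: M0=0, M1=-261/23, M2=216/23, M3=0
seg 0: a=-2, c=M0/2=0, d=(M1−M0)/(6·1)=-87/46, b=Δ0−h0·(2M0+M1)/6=179/46
seg 1: a=0, c=M1/2=-261/46, d=(M2−M1)/(6·1)=159/46, b=Δ1−h1·(2M1+M2)/6=-41/23
seg 2: a=-4, c=M2/2=108/23, d=(M3−M2)/(6·2)=-18/23, b=Δ2−h2·(2M2+M3)/6=-127/46
t_q=3/4 → seg 0, τ=3/4; S=-2+179/46·τ+0·τ²+-87/46·τ³=355/2944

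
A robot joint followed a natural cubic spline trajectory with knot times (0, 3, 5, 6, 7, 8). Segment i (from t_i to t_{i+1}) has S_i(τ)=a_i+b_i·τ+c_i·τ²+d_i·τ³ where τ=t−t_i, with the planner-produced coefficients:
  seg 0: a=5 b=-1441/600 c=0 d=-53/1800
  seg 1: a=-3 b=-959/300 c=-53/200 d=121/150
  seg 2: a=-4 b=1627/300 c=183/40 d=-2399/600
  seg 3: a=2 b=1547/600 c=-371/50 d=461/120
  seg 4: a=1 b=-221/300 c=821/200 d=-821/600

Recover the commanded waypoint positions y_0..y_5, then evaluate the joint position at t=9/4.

y_0 = S_0(0) = a_0 = 5
y_1 = S_1(0) = a_1 = -3
y_2 = S_2(0) = a_2 = -4
y_3 = S_3(0) = a_3 = 2
y_4 = S_4(0) = a_4 = 1
y_5 = S_4(1) = 3
t_q=9/4 is in segment 0 (τ=9/4); S_0(τ)=-9461/12800

y_0=5 y_1=-3 y_2=-4 y_3=2 y_4=1 y_5=3
S(9/4) = -9461/12800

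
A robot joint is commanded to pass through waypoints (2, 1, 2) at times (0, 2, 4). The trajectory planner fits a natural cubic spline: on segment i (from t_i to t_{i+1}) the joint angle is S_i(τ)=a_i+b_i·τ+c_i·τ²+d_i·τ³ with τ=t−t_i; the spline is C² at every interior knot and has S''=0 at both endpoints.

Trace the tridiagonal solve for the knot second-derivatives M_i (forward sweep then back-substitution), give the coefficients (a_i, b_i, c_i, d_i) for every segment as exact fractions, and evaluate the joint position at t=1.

Δ: Δ0=-1/2, Δ1=1/2
row 1: diag=8, rhs=6; c'=1/4, d'=3/4
back: M1=3/4
M: M0=0, M1=3/4, M2=0
seg 0: a=2, c=M0/2=0, d=(M1−M0)/(6·2)=1/16, b=Δ0−h0·(2M0+M1)/6=-3/4
seg 1: a=1, c=M1/2=3/8, d=(M2−M1)/(6·2)=-1/16, b=Δ1−h1·(2M1+M2)/6=0
t_q=1 → seg 0, τ=1; S=2+-3/4·τ+0·τ²+1/16·τ³=21/16

  seg 0: a=2 b=-3/4 c=0 d=1/16
  seg 1: a=1 b=0 c=3/8 d=-1/16
S(1) = 21/16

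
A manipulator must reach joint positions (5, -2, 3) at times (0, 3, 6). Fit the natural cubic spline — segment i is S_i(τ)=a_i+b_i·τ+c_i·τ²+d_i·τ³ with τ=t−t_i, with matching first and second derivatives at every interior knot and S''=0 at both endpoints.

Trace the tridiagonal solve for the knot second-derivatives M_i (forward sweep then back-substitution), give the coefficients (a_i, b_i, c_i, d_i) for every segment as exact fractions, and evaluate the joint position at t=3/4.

Δ: Δ0=-7/3, Δ1=5/3
row 1: diag=12, rhs=24; c'=1/4, d'=2
back: M1=2
M: M0=0, M1=2, M2=0
seg 0: a=5, c=M0/2=0, d=(M1−M0)/(6·3)=1/9, b=Δ0−h0·(2M0+M1)/6=-10/3
seg 1: a=-2, c=M1/2=1, d=(M2−M1)/(6·3)=-1/9, b=Δ1−h1·(2M1+M2)/6=-1/3
t_q=3/4 → seg 0, τ=3/4; S=5+-10/3·τ+0·τ²+1/9·τ³=163/64

  seg 0: a=5 b=-10/3 c=0 d=1/9
  seg 1: a=-2 b=-1/3 c=1 d=-1/9
S(3/4) = 163/64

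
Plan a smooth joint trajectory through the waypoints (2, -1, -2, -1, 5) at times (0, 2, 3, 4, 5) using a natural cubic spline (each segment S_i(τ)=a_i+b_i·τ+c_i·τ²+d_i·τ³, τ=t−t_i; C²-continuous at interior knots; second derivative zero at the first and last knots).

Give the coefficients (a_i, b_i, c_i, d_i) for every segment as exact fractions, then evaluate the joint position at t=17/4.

  seg 0: a=2 b=-69/43 c=0 d=9/344
  seg 1: a=-1 b=-111/86 c=27/172 d=23/172
  seg 2: a=-2 b=-99/172 c=24/43 d=175/172
  seg 3: a=-1 b=309/86 c=621/172 d=-207/172
S(17/4) = 1157/11008

Δ: Δ0=-3/2, Δ1=-1, Δ2=1, Δ3=6
row 1: diag=6, rhs=3; c'=1/6, d'=1/2
row 2: denom=4−1·1/6=23/6; d'=(12−1·1/2)/(23/6)=3
row 3: denom=4−1·6/23=86/23; d'=(30−1·3)/(86/23)=621/86
back: M3=621/86
back: M2=3−6/23·621/86=48/43
back: M1=1/2−1/6·48/43=27/86
M: M0=0, M1=27/86, M2=48/43, M3=621/86, M4=0
seg 0: a=2, c=M0/2=0, d=(M1−M0)/(6·2)=9/344, b=Δ0−h0·(2M0+M1)/6=-69/43
seg 1: a=-1, c=M1/2=27/172, d=(M2−M1)/(6·1)=23/172, b=Δ1−h1·(2M1+M2)/6=-111/86
seg 2: a=-2, c=M2/2=24/43, d=(M3−M2)/(6·1)=175/172, b=Δ2−h2·(2M2+M3)/6=-99/172
seg 3: a=-1, c=M3/2=621/172, d=(M4−M3)/(6·1)=-207/172, b=Δ3−h3·(2M3+M4)/6=309/86
t_q=17/4 → seg 3, τ=1/4; S=-1+309/86·τ+621/172·τ²+-207/172·τ³=1157/11008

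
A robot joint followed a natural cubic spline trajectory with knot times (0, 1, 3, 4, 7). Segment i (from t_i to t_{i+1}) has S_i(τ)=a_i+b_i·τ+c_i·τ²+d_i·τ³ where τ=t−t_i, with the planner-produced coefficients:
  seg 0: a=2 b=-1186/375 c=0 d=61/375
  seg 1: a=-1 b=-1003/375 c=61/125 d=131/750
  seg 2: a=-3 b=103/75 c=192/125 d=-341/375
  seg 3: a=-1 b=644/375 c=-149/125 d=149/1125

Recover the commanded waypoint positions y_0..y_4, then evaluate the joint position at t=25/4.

y_0 = S_0(0) = a_0 = 2
y_1 = S_1(0) = a_1 = -1
y_2 = S_2(0) = a_2 = -3
y_3 = S_3(0) = a_3 = -1
y_4 = S_3(3) = -3
t_q=25/4 is in segment 3 (τ=9/4); S_3(τ)=-2659/1600

y_0=2 y_1=-1 y_2=-3 y_3=-1 y_4=-3
S(25/4) = -2659/1600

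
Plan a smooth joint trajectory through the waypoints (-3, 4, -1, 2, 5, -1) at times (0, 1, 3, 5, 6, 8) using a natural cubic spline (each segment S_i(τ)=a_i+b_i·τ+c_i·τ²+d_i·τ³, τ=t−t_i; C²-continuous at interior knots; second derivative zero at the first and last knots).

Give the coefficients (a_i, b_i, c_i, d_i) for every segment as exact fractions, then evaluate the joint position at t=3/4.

Δ: Δ0=7, Δ1=-5/2, Δ2=3/2, Δ3=3, Δ4=-3
row 1: diag=6, rhs=-57; c'=1/3, d'=-19/2
row 2: denom=8−2·1/3=22/3; d'=(24−2·-19/2)/(22/3)=129/22
row 3: denom=6−2·3/11=60/11; d'=(9−2·129/22)/(60/11)=-1/2
row 4: denom=6−1·11/60=349/60; d'=(-36−1·-1/2)/(349/60)=-2130/349
back: M4=-2130/349
back: M3=-1/2−11/60·-2130/349=216/349
back: M2=129/22−3/11·216/349=3975/698
back: M1=-19/2−1/3·3975/698=-3978/349
M: M0=0, M1=-3978/349, M2=3975/698, M3=216/349, M4=-2130/349, M5=0
seg 0: a=-3, c=M0/2=0, d=(M1−M0)/(6·1)=-663/349, b=Δ0−h0·(2M0+M1)/6=3106/349
seg 1: a=4, c=M1/2=-1989/349, d=(M2−M1)/(6·2)=3977/2792, b=Δ1−h1·(2M1+M2)/6=1117/349
seg 2: a=-1, c=M2/2=3975/1396, d=(M3−M2)/(6·2)=-1181/2792, b=Δ2−h2·(2M2+M3)/6=-1747/698
seg 3: a=2, c=M3/2=108/349, d=(M4−M3)/(6·1)=-391/349, b=Δ3−h3·(2M3+M4)/6=1330/349
seg 4: a=5, c=M4/2=-1065/349, d=(M5−M4)/(6·2)=355/698, b=Δ4−h4·(2M4+M5)/6=373/349
t_q=3/4 → seg 0, τ=3/4; S=-3+3106/349·τ+0·τ²+-663/349·τ³=64179/22336

  seg 0: a=-3 b=3106/349 c=0 d=-663/349
  seg 1: a=4 b=1117/349 c=-1989/349 d=3977/2792
  seg 2: a=-1 b=-1747/698 c=3975/1396 d=-1181/2792
  seg 3: a=2 b=1330/349 c=108/349 d=-391/349
  seg 4: a=5 b=373/349 c=-1065/349 d=355/698
S(3/4) = 64179/22336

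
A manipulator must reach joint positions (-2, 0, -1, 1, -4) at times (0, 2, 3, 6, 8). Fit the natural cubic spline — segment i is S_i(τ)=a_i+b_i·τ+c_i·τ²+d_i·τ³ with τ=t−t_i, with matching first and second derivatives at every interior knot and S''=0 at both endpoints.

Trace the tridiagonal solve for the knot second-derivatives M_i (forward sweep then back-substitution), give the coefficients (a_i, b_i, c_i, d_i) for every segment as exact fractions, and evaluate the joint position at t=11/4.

  seg 0: a=-2 b=2257/1248 c=0 d=-1009/4992
  seg 1: a=0 b=-385/624 c=-1009/832 d=2071/2496
  seg 2: a=-1 b=-1381/2496 c=531/416 d=-167/576
  seg 3: a=1 b=-451/624 c=-1109/832 d=1109/4992
S(11/4) = -42325/53248

Δ: Δ0=1, Δ1=-1, Δ2=2/3, Δ3=-5/2
row 1: diag=6, rhs=-12; c'=1/6, d'=-2
row 2: denom=8−1·1/6=47/6; d'=(10−1·-2)/(47/6)=72/47
row 3: denom=10−3·18/47=416/47; d'=(-19−3·72/47)/(416/47)=-1109/416
back: M3=-1109/416
back: M2=72/47−18/47·-1109/416=531/208
back: M1=-2−1/6·531/208=-1009/416
M: M0=0, M1=-1009/416, M2=531/208, M3=-1109/416, M4=0
seg 0: a=-2, c=M0/2=0, d=(M1−M0)/(6·2)=-1009/4992, b=Δ0−h0·(2M0+M1)/6=2257/1248
seg 1: a=0, c=M1/2=-1009/832, d=(M2−M1)/(6·1)=2071/2496, b=Δ1−h1·(2M1+M2)/6=-385/624
seg 2: a=-1, c=M2/2=531/416, d=(M3−M2)/(6·3)=-167/576, b=Δ2−h2·(2M2+M3)/6=-1381/2496
seg 3: a=1, c=M3/2=-1109/832, d=(M4−M3)/(6·2)=1109/4992, b=Δ3−h3·(2M3+M4)/6=-451/624
t_q=11/4 → seg 1, τ=3/4; S=0+-385/624·τ+-1009/832·τ²+2071/2496·τ³=-42325/53248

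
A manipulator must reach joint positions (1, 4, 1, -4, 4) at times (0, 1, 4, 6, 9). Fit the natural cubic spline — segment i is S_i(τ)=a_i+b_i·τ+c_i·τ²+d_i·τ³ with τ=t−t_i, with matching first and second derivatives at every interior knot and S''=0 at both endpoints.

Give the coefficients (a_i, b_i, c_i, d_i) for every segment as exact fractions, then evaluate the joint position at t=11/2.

Δ: Δ0=3, Δ1=-1, Δ2=-5/2, Δ3=8/3
row 1: diag=8, rhs=-24; c'=3/8, d'=-3
row 2: denom=10−3·3/8=71/8; d'=(-9−3·-3)/(71/8)=0
row 3: denom=10−2·16/71=678/71; d'=(31−2·0)/(678/71)=2201/678
back: M3=2201/678
back: M2=0−16/71·2201/678=-248/339
back: M1=-3−3/8·-248/339=-308/113
M: M0=0, M1=-308/113, M2=-248/339, M3=2201/678, M4=0
seg 0: a=1, c=M0/2=0, d=(M1−M0)/(6·1)=-154/339, b=Δ0−h0·(2M0+M1)/6=1171/339
seg 1: a=4, c=M1/2=-154/113, d=(M2−M1)/(6·3)=338/3051, b=Δ1−h1·(2M1+M2)/6=709/339
seg 2: a=1, c=M2/2=-124/339, d=(M3−M2)/(6·2)=899/2712, b=Δ2−h2·(2M2+M3)/6=-1049/339
seg 3: a=-4, c=M3/2=2201/1356, d=(M4−M3)/(6·3)=-2201/12204, b=Δ3−h3·(2M3+M4)/6=-131/226
t_q=11/2 → seg 2, τ=3/2; S=1+-1049/339·τ+-124/339·τ²+899/2712·τ³=-24197/7232

  seg 0: a=1 b=1171/339 c=0 d=-154/339
  seg 1: a=4 b=709/339 c=-154/113 d=338/3051
  seg 2: a=1 b=-1049/339 c=-124/339 d=899/2712
  seg 3: a=-4 b=-131/226 c=2201/1356 d=-2201/12204
S(11/2) = -24197/7232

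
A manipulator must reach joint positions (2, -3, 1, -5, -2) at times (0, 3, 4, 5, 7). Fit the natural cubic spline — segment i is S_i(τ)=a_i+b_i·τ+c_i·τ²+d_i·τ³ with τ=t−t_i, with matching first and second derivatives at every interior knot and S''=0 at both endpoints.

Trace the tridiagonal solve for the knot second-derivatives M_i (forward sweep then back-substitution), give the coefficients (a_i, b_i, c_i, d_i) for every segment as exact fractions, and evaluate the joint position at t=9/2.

Δ: Δ0=-5/3, Δ1=4, Δ2=-6, Δ3=3/2
row 1: diag=8, rhs=34; c'=1/8, d'=17/4
row 2: denom=4−1·1/8=31/8; d'=(-60−1·17/4)/(31/8)=-514/31
row 3: denom=6−1·8/31=178/31; d'=(45−1·-514/31)/(178/31)=1909/178
back: M3=1909/178
back: M2=-514/31−8/31·1909/178=-1722/89
back: M1=17/4−1/8·-1722/89=1187/178
M: M0=0, M1=1187/178, M2=-1722/89, M3=1909/178, M4=0
seg 0: a=2, c=M0/2=0, d=(M1−M0)/(6·3)=1187/3204, b=Δ0−h0·(2M0+M1)/6=-5341/1068
seg 1: a=-3, c=M1/2=1187/356, d=(M2−M1)/(6·1)=-4631/1068, b=Δ1−h1·(2M1+M2)/6=2671/534
seg 2: a=1, c=M2/2=-861/89, d=(M3−M2)/(6·1)=5353/1068, b=Δ2−h2·(2M2+M3)/6=-1429/1068
seg 3: a=-5, c=M3/2=1909/356, d=(M4−M3)/(6·2)=-1909/2136, b=Δ3−h3·(2M3+M4)/6=-3017/534
t_q=9/2 → seg 2, τ=1/2; S=1+-1429/1068·τ+-861/89·τ²+5353/1068·τ³=-4161/2848

  seg 0: a=2 b=-5341/1068 c=0 d=1187/3204
  seg 1: a=-3 b=2671/534 c=1187/356 d=-4631/1068
  seg 2: a=1 b=-1429/1068 c=-861/89 d=5353/1068
  seg 3: a=-5 b=-3017/534 c=1909/356 d=-1909/2136
S(9/2) = -4161/2848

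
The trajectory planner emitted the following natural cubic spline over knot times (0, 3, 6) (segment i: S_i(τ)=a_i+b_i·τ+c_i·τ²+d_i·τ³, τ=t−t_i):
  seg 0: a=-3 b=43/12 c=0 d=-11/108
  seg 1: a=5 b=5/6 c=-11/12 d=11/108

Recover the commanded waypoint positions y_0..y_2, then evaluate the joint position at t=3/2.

y_0=-3 y_1=5 y_2=2
S(3/2) = 65/32

y_0 = S_0(0) = a_0 = -3
y_1 = S_1(0) = a_1 = 5
y_2 = S_1(3) = 2
t_q=3/2 is in segment 0 (τ=3/2); S_0(τ)=65/32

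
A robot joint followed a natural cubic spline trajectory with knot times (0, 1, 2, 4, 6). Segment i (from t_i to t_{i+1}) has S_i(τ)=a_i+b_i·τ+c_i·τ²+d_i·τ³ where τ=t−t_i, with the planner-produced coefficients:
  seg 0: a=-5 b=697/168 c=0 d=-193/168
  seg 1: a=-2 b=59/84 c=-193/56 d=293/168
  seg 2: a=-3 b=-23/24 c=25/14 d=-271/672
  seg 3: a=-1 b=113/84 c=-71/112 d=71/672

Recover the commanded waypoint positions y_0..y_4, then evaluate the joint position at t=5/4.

y_0=-5 y_1=-2 y_2=-3 y_3=-1 y_4=0
S(5/4) = -7213/3584

y_0 = S_0(0) = a_0 = -5
y_1 = S_1(0) = a_1 = -2
y_2 = S_2(0) = a_2 = -3
y_3 = S_3(0) = a_3 = -1
y_4 = S_3(2) = 0
t_q=5/4 is in segment 1 (τ=1/4); S_1(τ)=-7213/3584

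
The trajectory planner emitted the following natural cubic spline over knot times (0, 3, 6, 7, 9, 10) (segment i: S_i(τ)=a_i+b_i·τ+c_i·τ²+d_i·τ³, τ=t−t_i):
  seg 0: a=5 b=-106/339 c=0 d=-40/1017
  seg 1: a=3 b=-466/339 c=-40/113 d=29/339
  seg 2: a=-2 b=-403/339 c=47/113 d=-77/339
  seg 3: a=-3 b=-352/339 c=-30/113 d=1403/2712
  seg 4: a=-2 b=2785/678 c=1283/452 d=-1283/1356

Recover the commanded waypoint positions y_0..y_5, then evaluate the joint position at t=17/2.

y_0 = S_0(0) = a_0 = 5
y_1 = S_1(0) = a_1 = 3
y_2 = S_2(0) = a_2 = -2
y_3 = S_3(0) = a_3 = -3
y_4 = S_4(0) = a_4 = -2
y_5 = S_4(1) = 4
t_q=17/2 is in segment 3 (τ=3/2); S_3(τ)=-24653/7232

y_0=5 y_1=3 y_2=-2 y_3=-3 y_4=-2 y_5=4
S(17/2) = -24653/7232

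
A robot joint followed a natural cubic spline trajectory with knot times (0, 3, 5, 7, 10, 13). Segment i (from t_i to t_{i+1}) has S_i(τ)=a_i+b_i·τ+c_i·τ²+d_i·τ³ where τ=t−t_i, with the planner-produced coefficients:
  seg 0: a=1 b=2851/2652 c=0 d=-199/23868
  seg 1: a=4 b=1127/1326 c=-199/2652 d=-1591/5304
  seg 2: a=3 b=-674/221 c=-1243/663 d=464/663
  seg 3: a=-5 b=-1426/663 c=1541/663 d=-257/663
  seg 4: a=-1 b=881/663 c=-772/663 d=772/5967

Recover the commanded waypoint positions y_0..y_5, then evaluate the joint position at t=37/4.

y_0=1 y_1=4 y_2=3 y_3=-5 y_4=-1 y_5=-4
S(37/4) = -2707/1088

y_0 = S_0(0) = a_0 = 1
y_1 = S_1(0) = a_1 = 4
y_2 = S_2(0) = a_2 = 3
y_3 = S_3(0) = a_3 = -5
y_4 = S_4(0) = a_4 = -1
y_5 = S_4(3) = -4
t_q=37/4 is in segment 3 (τ=9/4); S_3(τ)=-2707/1088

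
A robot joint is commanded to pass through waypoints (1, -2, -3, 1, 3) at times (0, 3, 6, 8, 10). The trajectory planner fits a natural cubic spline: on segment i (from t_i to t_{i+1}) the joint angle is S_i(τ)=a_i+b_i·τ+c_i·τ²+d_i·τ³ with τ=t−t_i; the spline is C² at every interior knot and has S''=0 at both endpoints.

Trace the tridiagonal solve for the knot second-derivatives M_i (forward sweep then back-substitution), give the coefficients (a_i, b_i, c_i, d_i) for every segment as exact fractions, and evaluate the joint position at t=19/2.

Δ: Δ0=-1, Δ1=-1/3, Δ2=2, Δ3=1
row 1: diag=12, rhs=4; c'=1/4, d'=1/3
row 2: denom=10−3·1/4=37/4; d'=(14−3·1/3)/(37/4)=52/37
row 3: denom=8−2·8/37=280/37; d'=(-6−2·52/37)/(280/37)=-163/140
back: M3=-163/140
back: M2=52/37−8/37·-163/140=58/35
back: M1=1/3−1/4·58/35=-17/210
M: M0=0, M1=-17/210, M2=58/35, M3=-163/140, M4=0
seg 0: a=1, c=M0/2=0, d=(M1−M0)/(6·3)=-17/3780, b=Δ0−h0·(2M0+M1)/6=-403/420
seg 1: a=-2, c=M1/2=-17/420, d=(M2−M1)/(6·3)=73/756, b=Δ1−h1·(2M1+M2)/6=-227/210
seg 2: a=-3, c=M2/2=29/35, d=(M3−M2)/(6·2)=-79/336, b=Δ2−h2·(2M2+M3)/6=77/60
seg 3: a=1, c=M3/2=-163/280, d=(M4−M3)/(6·2)=163/1680, b=Δ3−h3·(2M3+M4)/6=373/210
t_q=19/2 → seg 3, τ=3/2; S=1+373/210·τ+-163/280·τ²+163/1680·τ³=2403/896

  seg 0: a=1 b=-403/420 c=0 d=-17/3780
  seg 1: a=-2 b=-227/210 c=-17/420 d=73/756
  seg 2: a=-3 b=77/60 c=29/35 d=-79/336
  seg 3: a=1 b=373/210 c=-163/280 d=163/1680
S(19/2) = 2403/896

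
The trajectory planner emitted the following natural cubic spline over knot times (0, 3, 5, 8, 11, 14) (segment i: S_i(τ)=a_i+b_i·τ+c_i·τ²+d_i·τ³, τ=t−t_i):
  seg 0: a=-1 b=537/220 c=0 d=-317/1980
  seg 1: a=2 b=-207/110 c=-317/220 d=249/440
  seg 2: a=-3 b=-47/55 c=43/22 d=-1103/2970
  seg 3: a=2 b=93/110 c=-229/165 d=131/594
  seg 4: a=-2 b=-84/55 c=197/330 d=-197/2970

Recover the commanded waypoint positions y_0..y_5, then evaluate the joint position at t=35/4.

y_0 = S_0(0) = a_0 = -1
y_1 = S_1(0) = a_1 = 2
y_2 = S_2(0) = a_2 = -3
y_3 = S_3(0) = a_3 = 2
y_4 = S_4(0) = a_4 = -2
y_5 = S_4(3) = -3
t_q=35/4 is in segment 3 (τ=3/4); S_3(τ)=13703/7040

y_0=-1 y_1=2 y_2=-3 y_3=2 y_4=-2 y_5=-3
S(35/4) = 13703/7040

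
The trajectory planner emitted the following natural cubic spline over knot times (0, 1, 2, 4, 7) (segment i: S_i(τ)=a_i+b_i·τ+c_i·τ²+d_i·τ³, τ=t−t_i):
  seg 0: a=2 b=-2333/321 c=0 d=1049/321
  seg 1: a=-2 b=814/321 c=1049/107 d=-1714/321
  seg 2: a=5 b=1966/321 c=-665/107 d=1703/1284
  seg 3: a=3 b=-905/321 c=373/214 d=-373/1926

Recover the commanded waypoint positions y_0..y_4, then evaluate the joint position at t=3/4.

y_0 = S_0(0) = a_0 = 2
y_1 = S_1(0) = a_1 = -2
y_2 = S_2(0) = a_2 = 5
y_3 = S_3(0) = a_3 = 3
y_4 = S_3(3) = 5
t_q=3/4 is in segment 0 (τ=3/4); S_0(τ)=-14191/6848

y_0=2 y_1=-2 y_2=5 y_3=3 y_4=5
S(3/4) = -14191/6848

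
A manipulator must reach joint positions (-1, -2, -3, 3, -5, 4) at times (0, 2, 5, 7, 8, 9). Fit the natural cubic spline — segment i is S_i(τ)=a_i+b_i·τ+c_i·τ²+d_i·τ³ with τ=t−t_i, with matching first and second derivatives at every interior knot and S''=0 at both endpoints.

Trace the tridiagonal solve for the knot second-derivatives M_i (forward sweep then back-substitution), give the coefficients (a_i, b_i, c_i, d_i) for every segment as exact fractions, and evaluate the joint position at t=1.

  seg 0: a=-1 b=925/11598 c=0 d=-1681/11598
  seg 1: a=-2 b=-19247/11598 c=-1681/1933 d=5071/11598
  seg 2: a=-3 b=28577/5799 c=11851/3866 d=-46733/23196
  seg 3: a=3 b=-40516/5799 c=-17441/1933 d=46447/5799
  seg 4: a=-5 b=-5821/5799 c=29006/1933 d=-29006/5799
S(1) = -2059/1933

Δ: Δ0=-1/2, Δ1=-1/3, Δ2=3, Δ3=-8, Δ4=9
row 1: diag=10, rhs=1; c'=3/10, d'=1/10
row 2: denom=10−3·3/10=91/10; d'=(20−3·1/10)/(91/10)=197/91
row 3: denom=6−2·20/91=506/91; d'=(-66−2·197/91)/(506/91)=-3200/253
row 4: denom=4−1·91/506=1933/506; d'=(102−1·-3200/253)/(1933/506)=58012/1933
back: M4=58012/1933
back: M3=-3200/253−91/506·58012/1933=-34882/1933
back: M2=197/91−20/91·-34882/1933=11851/1933
back: M1=1/10−3/10·11851/1933=-3362/1933
M: M0=0, M1=-3362/1933, M2=11851/1933, M3=-34882/1933, M4=58012/1933, M5=0
seg 0: a=-1, c=M0/2=0, d=(M1−M0)/(6·2)=-1681/11598, b=Δ0−h0·(2M0+M1)/6=925/11598
seg 1: a=-2, c=M1/2=-1681/1933, d=(M2−M1)/(6·3)=5071/11598, b=Δ1−h1·(2M1+M2)/6=-19247/11598
seg 2: a=-3, c=M2/2=11851/3866, d=(M3−M2)/(6·2)=-46733/23196, b=Δ2−h2·(2M2+M3)/6=28577/5799
seg 3: a=3, c=M3/2=-17441/1933, d=(M4−M3)/(6·1)=46447/5799, b=Δ3−h3·(2M3+M4)/6=-40516/5799
seg 4: a=-5, c=M4/2=29006/1933, d=(M5−M4)/(6·1)=-29006/5799, b=Δ4−h4·(2M4+M5)/6=-5821/5799
t_q=1 → seg 0, τ=1; S=-1+925/11598·τ+0·τ²+-1681/11598·τ³=-2059/1933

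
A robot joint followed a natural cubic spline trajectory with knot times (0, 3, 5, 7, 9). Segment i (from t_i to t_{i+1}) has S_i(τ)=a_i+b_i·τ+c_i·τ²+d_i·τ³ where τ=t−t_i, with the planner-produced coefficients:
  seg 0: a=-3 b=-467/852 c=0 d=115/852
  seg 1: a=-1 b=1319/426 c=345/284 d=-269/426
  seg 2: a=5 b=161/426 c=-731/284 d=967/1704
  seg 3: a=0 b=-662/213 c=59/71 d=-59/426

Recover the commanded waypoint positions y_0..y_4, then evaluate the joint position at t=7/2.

y_0=-3 y_1=-1 y_2=5 y_3=0 y_4=-4
S(7/2) = 439/568

y_0 = S_0(0) = a_0 = -3
y_1 = S_1(0) = a_1 = -1
y_2 = S_2(0) = a_2 = 5
y_3 = S_3(0) = a_3 = 0
y_4 = S_3(2) = -4
t_q=7/2 is in segment 1 (τ=1/2); S_1(τ)=439/568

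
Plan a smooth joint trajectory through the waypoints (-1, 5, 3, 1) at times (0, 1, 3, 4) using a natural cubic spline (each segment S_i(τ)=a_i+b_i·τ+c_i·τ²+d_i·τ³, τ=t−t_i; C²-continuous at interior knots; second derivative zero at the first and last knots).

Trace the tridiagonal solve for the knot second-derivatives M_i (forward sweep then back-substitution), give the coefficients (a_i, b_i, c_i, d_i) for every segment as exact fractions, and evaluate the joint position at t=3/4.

Δ: Δ0=6, Δ1=-1, Δ2=-2
row 1: diag=6, rhs=-42; c'=1/3, d'=-7
row 2: denom=6−2·1/3=16/3; d'=(-6−2·-7)/(16/3)=3/2
back: M2=3/2
back: M1=-7−1/3·3/2=-15/2
M: M0=0, M1=-15/2, M2=3/2, M3=0
seg 0: a=-1, c=M0/2=0, d=(M1−M0)/(6·1)=-5/4, b=Δ0−h0·(2M0+M1)/6=29/4
seg 1: a=5, c=M1/2=-15/4, d=(M2−M1)/(6·2)=3/4, b=Δ1−h1·(2M1+M2)/6=7/2
seg 2: a=3, c=M2/2=3/4, d=(M3−M2)/(6·1)=-1/4, b=Δ2−h2·(2M2+M3)/6=-5/2
t_q=3/4 → seg 0, τ=3/4; S=-1+29/4·τ+0·τ²+-5/4·τ³=1001/256

  seg 0: a=-1 b=29/4 c=0 d=-5/4
  seg 1: a=5 b=7/2 c=-15/4 d=3/4
  seg 2: a=3 b=-5/2 c=3/4 d=-1/4
S(3/4) = 1001/256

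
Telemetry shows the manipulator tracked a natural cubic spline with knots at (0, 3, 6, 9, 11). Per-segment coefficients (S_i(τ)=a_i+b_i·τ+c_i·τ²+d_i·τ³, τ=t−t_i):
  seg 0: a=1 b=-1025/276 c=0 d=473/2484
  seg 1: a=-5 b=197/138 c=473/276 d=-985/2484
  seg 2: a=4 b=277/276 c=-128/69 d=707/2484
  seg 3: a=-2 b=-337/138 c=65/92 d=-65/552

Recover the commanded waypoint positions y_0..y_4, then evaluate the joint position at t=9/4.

y_0=1 y_1=-5 y_2=4 y_3=-2 y_4=-5
S(9/4) = -30541/5888

y_0 = S_0(0) = a_0 = 1
y_1 = S_1(0) = a_1 = -5
y_2 = S_2(0) = a_2 = 4
y_3 = S_3(0) = a_3 = -2
y_4 = S_3(2) = -5
t_q=9/4 is in segment 0 (τ=9/4); S_0(τ)=-30541/5888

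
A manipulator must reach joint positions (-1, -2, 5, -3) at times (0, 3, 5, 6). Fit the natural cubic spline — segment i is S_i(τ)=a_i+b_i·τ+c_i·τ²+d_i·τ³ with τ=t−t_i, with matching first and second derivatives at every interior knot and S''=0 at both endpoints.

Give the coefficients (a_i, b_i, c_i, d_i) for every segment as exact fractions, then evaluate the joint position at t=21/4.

  seg 0: a=-1 b=-235/84 c=0 d=23/84
  seg 1: a=-2 b=193/42 c=69/28 d=-253/168
  seg 2: a=5 b=-76/21 c=-46/7 d=46/21
S(21/4) = 119/32

Δ: Δ0=-1/3, Δ1=7/2, Δ2=-8
row 1: diag=10, rhs=23; c'=1/5, d'=23/10
row 2: denom=6−2·1/5=28/5; d'=(-69−2·23/10)/(28/5)=-92/7
back: M2=-92/7
back: M1=23/10−1/5·-92/7=69/14
M: M0=0, M1=69/14, M2=-92/7, M3=0
seg 0: a=-1, c=M0/2=0, d=(M1−M0)/(6·3)=23/84, b=Δ0−h0·(2M0+M1)/6=-235/84
seg 1: a=-2, c=M1/2=69/28, d=(M2−M1)/(6·2)=-253/168, b=Δ1−h1·(2M1+M2)/6=193/42
seg 2: a=5, c=M2/2=-46/7, d=(M3−M2)/(6·1)=46/21, b=Δ2−h2·(2M2+M3)/6=-76/21
t_q=21/4 → seg 2, τ=1/4; S=5+-76/21·τ+-46/7·τ²+46/21·τ³=119/32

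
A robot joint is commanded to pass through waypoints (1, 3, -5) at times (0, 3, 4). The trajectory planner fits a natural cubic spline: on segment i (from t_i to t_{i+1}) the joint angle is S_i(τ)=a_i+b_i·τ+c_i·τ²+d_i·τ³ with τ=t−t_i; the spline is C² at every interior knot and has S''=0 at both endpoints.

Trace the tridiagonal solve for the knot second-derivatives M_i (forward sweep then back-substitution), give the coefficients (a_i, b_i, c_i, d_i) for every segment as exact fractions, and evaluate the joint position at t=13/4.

Δ: Δ0=2/3, Δ1=-8
row 1: diag=8, rhs=-52; c'=1/8, d'=-13/2
back: M1=-13/2
M: M0=0, M1=-13/2, M2=0
seg 0: a=1, c=M0/2=0, d=(M1−M0)/(6·3)=-13/36, b=Δ0−h0·(2M0+M1)/6=47/12
seg 1: a=3, c=M1/2=-13/4, d=(M2−M1)/(6·1)=13/12, b=Δ1−h1·(2M1+M2)/6=-35/6
t_q=13/4 → seg 1, τ=1/4; S=3+-35/6·τ+-13/4·τ²+13/12·τ³=347/256

  seg 0: a=1 b=47/12 c=0 d=-13/36
  seg 1: a=3 b=-35/6 c=-13/4 d=13/12
S(13/4) = 347/256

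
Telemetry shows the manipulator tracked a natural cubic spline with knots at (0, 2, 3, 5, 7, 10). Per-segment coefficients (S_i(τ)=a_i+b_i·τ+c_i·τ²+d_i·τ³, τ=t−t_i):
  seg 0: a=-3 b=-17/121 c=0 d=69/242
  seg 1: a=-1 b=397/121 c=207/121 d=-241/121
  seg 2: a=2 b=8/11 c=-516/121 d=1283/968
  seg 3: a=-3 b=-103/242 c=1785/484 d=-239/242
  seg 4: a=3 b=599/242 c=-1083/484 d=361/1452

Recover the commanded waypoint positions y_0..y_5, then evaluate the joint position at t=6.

y_0=-3 y_1=-1 y_2=2 y_3=-3 y_4=3 y_5=-3
S(6) = -351/484

y_0 = S_0(0) = a_0 = -3
y_1 = S_1(0) = a_1 = -1
y_2 = S_2(0) = a_2 = 2
y_3 = S_3(0) = a_3 = -3
y_4 = S_4(0) = a_4 = 3
y_5 = S_4(3) = -3
t_q=6 is in segment 3 (τ=1); S_3(τ)=-351/484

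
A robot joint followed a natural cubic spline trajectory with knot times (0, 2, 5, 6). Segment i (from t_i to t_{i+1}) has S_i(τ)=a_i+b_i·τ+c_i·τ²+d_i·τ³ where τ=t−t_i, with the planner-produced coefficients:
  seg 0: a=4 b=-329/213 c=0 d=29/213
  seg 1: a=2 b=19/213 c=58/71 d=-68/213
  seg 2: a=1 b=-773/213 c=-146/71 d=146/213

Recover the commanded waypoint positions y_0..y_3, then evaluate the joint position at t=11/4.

y_0=4 y_1=2 y_2=1 y_3=-4
S(11/4) = 2717/1136

y_0 = S_0(0) = a_0 = 4
y_1 = S_1(0) = a_1 = 2
y_2 = S_2(0) = a_2 = 1
y_3 = S_2(1) = -4
t_q=11/4 is in segment 1 (τ=3/4); S_1(τ)=2717/1136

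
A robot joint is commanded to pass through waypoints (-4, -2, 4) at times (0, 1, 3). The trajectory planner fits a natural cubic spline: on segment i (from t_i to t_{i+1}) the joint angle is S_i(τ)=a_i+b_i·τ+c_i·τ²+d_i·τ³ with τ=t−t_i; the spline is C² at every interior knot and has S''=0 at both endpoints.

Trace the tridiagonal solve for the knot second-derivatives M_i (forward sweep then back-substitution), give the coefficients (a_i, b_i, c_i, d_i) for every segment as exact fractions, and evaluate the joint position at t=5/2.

  seg 0: a=-4 b=11/6 c=0 d=1/6
  seg 1: a=-2 b=7/3 c=1/2 d=-1/12
S(5/2) = 75/32

Δ: Δ0=2, Δ1=3
row 1: diag=6, rhs=6; c'=1/3, d'=1
back: M1=1
M: M0=0, M1=1, M2=0
seg 0: a=-4, c=M0/2=0, d=(M1−M0)/(6·1)=1/6, b=Δ0−h0·(2M0+M1)/6=11/6
seg 1: a=-2, c=M1/2=1/2, d=(M2−M1)/(6·2)=-1/12, b=Δ1−h1·(2M1+M2)/6=7/3
t_q=5/2 → seg 1, τ=3/2; S=-2+7/3·τ+1/2·τ²+-1/12·τ³=75/32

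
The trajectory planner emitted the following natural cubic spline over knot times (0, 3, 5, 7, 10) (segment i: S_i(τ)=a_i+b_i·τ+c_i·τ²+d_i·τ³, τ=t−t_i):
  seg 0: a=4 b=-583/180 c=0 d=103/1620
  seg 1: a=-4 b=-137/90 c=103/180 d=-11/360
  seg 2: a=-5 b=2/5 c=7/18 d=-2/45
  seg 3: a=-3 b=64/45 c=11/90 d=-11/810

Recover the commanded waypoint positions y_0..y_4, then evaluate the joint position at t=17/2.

y_0=4 y_1=-4 y_2=-5 y_3=-3 y_4=2
S(17/2) = -51/80

y_0 = S_0(0) = a_0 = 4
y_1 = S_1(0) = a_1 = -4
y_2 = S_2(0) = a_2 = -5
y_3 = S_3(0) = a_3 = -3
y_4 = S_3(3) = 2
t_q=17/2 is in segment 3 (τ=3/2); S_3(τ)=-51/80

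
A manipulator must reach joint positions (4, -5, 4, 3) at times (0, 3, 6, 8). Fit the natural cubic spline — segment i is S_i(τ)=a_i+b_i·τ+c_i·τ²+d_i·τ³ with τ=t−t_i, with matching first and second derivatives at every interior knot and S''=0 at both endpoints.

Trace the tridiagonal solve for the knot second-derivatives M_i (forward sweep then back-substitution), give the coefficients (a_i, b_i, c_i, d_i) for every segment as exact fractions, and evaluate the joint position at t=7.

  seg 0: a=4 b=-363/74 c=0 d=47/222
  seg 1: a=-5 b=30/37 c=141/74 d=-29/74
  seg 2: a=4 b=123/74 c=-60/37 d=10/37
S(7) = 319/74

Δ: Δ0=-3, Δ1=3, Δ2=-1/2
row 1: diag=12, rhs=36; c'=1/4, d'=3
row 2: denom=10−3·1/4=37/4; d'=(-21−3·3)/(37/4)=-120/37
back: M2=-120/37
back: M1=3−1/4·-120/37=141/37
M: M0=0, M1=141/37, M2=-120/37, M3=0
seg 0: a=4, c=M0/2=0, d=(M1−M0)/(6·3)=47/222, b=Δ0−h0·(2M0+M1)/6=-363/74
seg 1: a=-5, c=M1/2=141/74, d=(M2−M1)/(6·3)=-29/74, b=Δ1−h1·(2M1+M2)/6=30/37
seg 2: a=4, c=M2/2=-60/37, d=(M3−M2)/(6·2)=10/37, b=Δ2−h2·(2M2+M3)/6=123/74
t_q=7 → seg 2, τ=1; S=4+123/74·τ+-60/37·τ²+10/37·τ³=319/74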